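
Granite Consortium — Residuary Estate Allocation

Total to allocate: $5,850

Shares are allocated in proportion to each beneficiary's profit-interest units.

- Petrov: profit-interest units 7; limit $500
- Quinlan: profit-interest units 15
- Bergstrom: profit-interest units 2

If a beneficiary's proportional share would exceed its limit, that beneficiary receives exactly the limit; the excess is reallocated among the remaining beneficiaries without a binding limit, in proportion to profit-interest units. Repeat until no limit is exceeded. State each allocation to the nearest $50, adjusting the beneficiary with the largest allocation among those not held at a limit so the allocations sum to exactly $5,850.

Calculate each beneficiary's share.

Profit-interest units total: 24.
Proportional shares (ignoring caps): Petrov 1,706.25; Quinlan 3,656.25; Bergstrom 487.50.
Cap binds for Petrov ($500); balance $5,350 reallocated over remaining profit-interest units 17.
Redistributed shares: Quinlan 4,720.59 → $4,700; Bergstrom 629.41 → $650.

Petrov: $500; Quinlan: $4,700; Bergstrom: $650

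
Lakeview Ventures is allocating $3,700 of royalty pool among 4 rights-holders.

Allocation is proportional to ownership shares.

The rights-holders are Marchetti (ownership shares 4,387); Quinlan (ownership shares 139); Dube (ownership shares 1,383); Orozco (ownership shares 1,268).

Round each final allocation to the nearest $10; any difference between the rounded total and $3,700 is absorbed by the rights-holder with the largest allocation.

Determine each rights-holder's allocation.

Marchetti: $2,270; Quinlan: $70; Dube: $710; Orozco: $650

Combined ownership shares = 7,177.
Proportional shares: Marchetti 4,387/7,177 × $3,700 = 2,261.66; Quinlan 139/7,177 × $3,700 = 71.66; Dube 1,383/7,177 × $3,700 = 712.99; Orozco 1,268/7,177 × $3,700 = 653.70.
At nearest $10: Marchetti $2,260; Quinlan $70; Dube $710; Orozco $650. Sum = $3,690.
Difference $3,700 − $3,690 = +$10 applied to largest allocation (Marchetti): Marchetti becomes $2,270.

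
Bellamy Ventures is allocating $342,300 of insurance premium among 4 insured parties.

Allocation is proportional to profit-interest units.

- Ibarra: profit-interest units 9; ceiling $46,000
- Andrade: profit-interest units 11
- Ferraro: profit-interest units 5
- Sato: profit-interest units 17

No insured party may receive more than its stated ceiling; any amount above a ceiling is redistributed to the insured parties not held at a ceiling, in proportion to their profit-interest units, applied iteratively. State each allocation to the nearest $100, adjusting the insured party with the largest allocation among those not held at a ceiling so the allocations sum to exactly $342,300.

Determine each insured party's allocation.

Total profit-interest units = 42.
Pro-rata shares before constraints: Ibarra 73,350.00; Andrade 89,650.00; Ferraro 40,750.00; Sato 138,550.00.
Capped: Ibarra ($46,000); residual $296,300 reallocated over remaining profit-interest units 33.
Shares after redistribution: Andrade 98,766.67 → $98,800; Ferraro 44,893.94 → $44,900; Sato 152,639.39 → $152,600.

Ibarra: $46,000 | Andrade: $98,800 | Ferraro: $44,900 | Sato: $152,600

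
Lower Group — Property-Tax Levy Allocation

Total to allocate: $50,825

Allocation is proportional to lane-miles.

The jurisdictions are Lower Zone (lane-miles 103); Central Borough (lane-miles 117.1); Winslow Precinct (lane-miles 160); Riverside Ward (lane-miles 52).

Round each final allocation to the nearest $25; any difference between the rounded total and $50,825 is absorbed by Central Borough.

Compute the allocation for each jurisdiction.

Lower Zone: $12,125 · Central Borough: $13,750 · Winslow Precinct: $18,825 · Riverside Ward: $6,125

Total lane-miles = 432.1.
Unrounded shares: Lower Zone 103/432.1 × $50,825 = 12,115.19; Central Borough 117.1/432.1 × $50,825 = 13,773.68; Winslow Precinct 160/432.1 × $50,825 = 18,819.72; Riverside Ward 52/432.1 × $50,825 = 6,116.41.
At nearest $25: Lower Zone $12,125; Central Borough $13,775; Winslow Precinct $18,825; Riverside Ward $6,125. Sum = $50,850.
Difference $50,825 − $50,850 = −$25 applied to Central Borough: Central Borough becomes $13,750.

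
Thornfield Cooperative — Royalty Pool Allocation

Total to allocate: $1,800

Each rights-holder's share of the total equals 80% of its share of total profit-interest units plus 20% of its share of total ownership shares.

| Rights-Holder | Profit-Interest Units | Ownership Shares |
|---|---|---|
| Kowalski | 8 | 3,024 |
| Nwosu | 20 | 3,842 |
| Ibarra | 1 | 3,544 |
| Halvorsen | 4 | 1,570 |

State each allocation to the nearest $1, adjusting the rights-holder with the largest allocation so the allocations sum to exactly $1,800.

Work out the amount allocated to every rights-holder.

Kowalski: $440; Nwosu: $988; Ibarra: $150; Halvorsen: $222

Totals — profit-interest units 33, ownership shares 11,980.
Blended shares (80% profit-interest units + 20% ownership shares): Kowalski 0.2444; Nwosu 0.5490; Ibarra 0.0834; Halvorsen 0.1232.
Pro-rata amounts: Kowalski 439.96; Nwosu 988.18; Ibarra 150.13; Halvorsen 221.72.
After rounding ($1): Kowalski $440; Nwosu $988; Ibarra $150; Halvorsen $222. Sum = $1,800.
Sum already equals the total — no adjustment.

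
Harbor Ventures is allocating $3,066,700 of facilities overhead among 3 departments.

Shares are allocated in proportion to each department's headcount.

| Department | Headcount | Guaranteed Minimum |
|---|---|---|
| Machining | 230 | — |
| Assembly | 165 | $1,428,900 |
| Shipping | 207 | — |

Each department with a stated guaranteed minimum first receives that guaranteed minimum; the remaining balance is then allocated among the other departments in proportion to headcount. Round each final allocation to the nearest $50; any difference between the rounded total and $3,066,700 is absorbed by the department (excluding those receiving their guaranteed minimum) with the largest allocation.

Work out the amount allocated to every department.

Machining: $862,000; Assembly: $1,428,900; Shipping: $775,800

Guaranteed amounts: Assembly $1,428,900. Remaining pool $1,637,800.
Remaining pool split over remaining headcount 437: Machining 862,000.00 → $862,000; Shipping 775,800.00 → $775,800.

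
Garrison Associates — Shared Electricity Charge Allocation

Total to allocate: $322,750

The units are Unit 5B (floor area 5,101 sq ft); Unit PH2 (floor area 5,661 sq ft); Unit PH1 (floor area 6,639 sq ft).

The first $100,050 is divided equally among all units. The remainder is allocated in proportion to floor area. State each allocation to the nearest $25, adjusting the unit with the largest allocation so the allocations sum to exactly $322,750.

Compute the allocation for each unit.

Unit 5B: $98,625 | Unit PH2: $105,800 | Unit PH1: $118,325

$100,050 shared equally gives $33,350 per unit.
Remainder $222,700 by floor area (total 17,401): Unit 5B 65,283.18 → $65,275; Unit PH2 72,450.13 → $72,450; Unit PH1 84,966.69 → $84,975.
Totals: Unit 5B $33,350 + $65,275 = $98,625; Unit PH2 $33,350 + $72,450 = $105,800; Unit PH1 $33,350 + $84,975 = $118,325.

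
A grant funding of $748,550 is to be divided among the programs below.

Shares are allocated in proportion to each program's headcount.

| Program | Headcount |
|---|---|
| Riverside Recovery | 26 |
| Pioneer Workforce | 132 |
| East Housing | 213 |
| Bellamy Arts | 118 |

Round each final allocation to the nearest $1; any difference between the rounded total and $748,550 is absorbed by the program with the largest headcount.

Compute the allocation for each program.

Headcount total: 489.
Unrounded shares: Riverside Recovery 26/489 × $748,550 = 39,800.20; Pioneer Workforce 132/489 × $748,550 = 202,062.58; East Housing 213/489 × $748,550 = 326,055.52; Bellamy Arts 118/489 × $748,550 = 180,631.70.
After rounding ($1): Riverside Recovery $39,800; Pioneer Workforce $202,063; East Housing $326,056; Bellamy Arts $180,632. Sum = $748,551.
Difference $748,550 − $748,551 = −$1 applied to largest headcount (East Housing): East Housing becomes $326,055.

Riverside Recovery: $39,800; Pioneer Workforce: $202,063; East Housing: $326,055; Bellamy Arts: $180,632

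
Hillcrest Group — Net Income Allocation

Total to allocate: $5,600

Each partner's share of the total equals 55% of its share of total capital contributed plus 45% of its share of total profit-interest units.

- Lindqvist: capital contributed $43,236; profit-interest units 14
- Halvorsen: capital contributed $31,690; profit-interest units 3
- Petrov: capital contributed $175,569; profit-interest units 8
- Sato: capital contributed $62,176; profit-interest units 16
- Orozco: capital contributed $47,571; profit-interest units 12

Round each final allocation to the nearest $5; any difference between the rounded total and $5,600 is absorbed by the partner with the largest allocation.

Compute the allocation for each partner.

Lindqvist: $1,035 · Halvorsen: $415 · Petrov: $1,885 · Sato: $1,290 · Orozco: $975

Totals — capital contributed 360,242, profit-interest units 53.
Blended shares (55% capital contributed + 45% profit-interest units): Lindqvist 0.1849; Halvorsen 0.0739; Petrov 0.3360; Sato 0.2308; Orozco 0.1745.
Unrounded shares: Lindqvist 1,035.32; Halvorsen 413.58; Petrov 1,881.46; Sato 1,292.35; Orozco 977.29.
After rounding ($5): Lindqvist $1,035; Halvorsen $415; Petrov $1,880; Sato $1,290; Orozco $975. Sum = $5,595.
Difference $5,600 − $5,595 = +$5 applied to largest allocation (Petrov): Petrov becomes $1,885.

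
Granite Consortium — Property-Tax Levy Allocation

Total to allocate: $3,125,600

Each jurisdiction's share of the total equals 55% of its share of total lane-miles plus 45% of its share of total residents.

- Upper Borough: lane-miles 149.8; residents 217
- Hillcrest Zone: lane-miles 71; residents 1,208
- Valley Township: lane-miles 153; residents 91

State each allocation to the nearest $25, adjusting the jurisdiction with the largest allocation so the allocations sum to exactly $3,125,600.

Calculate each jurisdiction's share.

Totals — lane-miles 373.8, residents 1,516.
Combined weights (55% lane-miles + 45% residents): Upper Borough 0.2848; Hillcrest Zone 0.4630; Valley Township 0.2521.
Raw shares: Upper Borough 890,248.75; Hillcrest Zone 1,447,286.66; Valley Township 788,064.59.
After rounding ($25): Upper Borough $890,250; Hillcrest Zone $1,447,275; Valley Township $788,075. Sum = $3,125,600.
Sum already equals the total — no adjustment.

Upper Borough: $890,250 · Hillcrest Zone: $1,447,275 · Valley Township: $788,075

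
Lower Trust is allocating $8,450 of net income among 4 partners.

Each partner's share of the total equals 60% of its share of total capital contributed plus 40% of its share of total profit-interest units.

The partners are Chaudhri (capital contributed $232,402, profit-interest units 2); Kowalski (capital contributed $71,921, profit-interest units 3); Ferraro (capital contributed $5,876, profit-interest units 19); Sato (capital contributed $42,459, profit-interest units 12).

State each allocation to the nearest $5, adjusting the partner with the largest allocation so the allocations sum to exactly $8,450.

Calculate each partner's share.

Chaudhri: $3,530 · Kowalski: $1,315 · Ferraro: $1,870 · Sato: $1,735

Capital contributed total 352,658; profit-interest units total 36.
Composite weights (60% capital contributed + 40% profit-interest units): Chaudhri 0.4176; Kowalski 0.1557; Ferraro 0.2211; Sato 0.2056.
Raw shares: Chaudhri 3,528.91; Kowalski 1,315.64; Ferraro 1,868.37; Sato 1,737.08.
At nearest $5: Chaudhri $3,530; Kowalski $1,315; Ferraro $1,870; Sato $1,735. Sum = $8,450.
No rounding difference to absorb.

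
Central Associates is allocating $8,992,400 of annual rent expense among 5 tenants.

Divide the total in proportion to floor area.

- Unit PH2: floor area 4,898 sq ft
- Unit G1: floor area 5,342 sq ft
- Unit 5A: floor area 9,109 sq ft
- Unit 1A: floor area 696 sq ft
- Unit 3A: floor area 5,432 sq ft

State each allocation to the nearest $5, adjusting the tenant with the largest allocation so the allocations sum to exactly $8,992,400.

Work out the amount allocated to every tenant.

Combined floor area = 25,477.
Pro-rata amounts: Unit PH2 4,898/25,477 × $8,992,400 = 1,728,805.40; Unit G1 5,342/25,477 × $8,992,400 = 1,885,520.30; Unit 5A 9,109/25,477 × $8,992,400 = 3,215,126.26; Unit 1A 696/25,477 × $8,992,400 = 245,661.20; Unit 3A 5,432/25,477 × $8,992,400 = 1,917,286.84.
After rounding ($5): Unit PH2 $1,728,805; Unit G1 $1,885,520; Unit 5A $3,215,125; Unit 1A $245,660; Unit 3A $1,917,285. Sum = $8,992,395.
Difference $8,992,400 − $8,992,395 = +$5 applied to largest allocation (Unit 5A): Unit 5A becomes $3,215,130.

Unit PH2: $1,728,805; Unit G1: $1,885,520; Unit 5A: $3,215,130; Unit 1A: $245,660; Unit 3A: $1,917,285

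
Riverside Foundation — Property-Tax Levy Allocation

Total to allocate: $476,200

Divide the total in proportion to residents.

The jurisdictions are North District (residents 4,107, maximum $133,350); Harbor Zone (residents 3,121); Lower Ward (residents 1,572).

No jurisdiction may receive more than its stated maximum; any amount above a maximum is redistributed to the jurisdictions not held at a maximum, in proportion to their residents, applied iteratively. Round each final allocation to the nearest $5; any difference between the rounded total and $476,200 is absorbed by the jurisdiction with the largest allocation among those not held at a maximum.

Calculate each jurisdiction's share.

Sum of residents: 8,800.
Proportional shares (ignoring caps): North District 222,244.70; Harbor Zone 168,888.66; Lower Ward 85,066.64.
Held at cap: North District ($133,350); residual $342,850 reallocated over remaining residents 4,693.
Remaining shares: Harbor Zone 228,006.57 → $228,005; Lower Ward 114,843.43 → $114,845.

North District: $133,350; Harbor Zone: $228,005; Lower Ward: $114,845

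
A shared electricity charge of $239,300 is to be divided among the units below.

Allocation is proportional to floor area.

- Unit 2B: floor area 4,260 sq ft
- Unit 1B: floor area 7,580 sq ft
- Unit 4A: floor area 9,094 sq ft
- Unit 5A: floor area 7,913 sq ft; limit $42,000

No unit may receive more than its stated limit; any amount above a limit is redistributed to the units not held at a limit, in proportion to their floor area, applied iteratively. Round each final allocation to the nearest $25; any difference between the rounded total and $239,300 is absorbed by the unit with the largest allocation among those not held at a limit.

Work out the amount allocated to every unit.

Combined floor area = 28,847.
Unconstrained shares: Unit 2B 35,338.79; Unit 1B 62,879.81; Unit 4A 75,439.19; Unit 5A 65,642.21.
Cap binds for Unit 5A ($42,000); balance $197,300 reallocated over remaining floor area 20,934.
Shares after redistribution: Unit 2B 40,149.90 → $40,150; Unit 1B 71,440.43 → $71,450; Unit 4A 85,709.67 → $85,700.

Unit 2B: $40,150 · Unit 1B: $71,450 · Unit 4A: $85,700 · Unit 5A: $42,000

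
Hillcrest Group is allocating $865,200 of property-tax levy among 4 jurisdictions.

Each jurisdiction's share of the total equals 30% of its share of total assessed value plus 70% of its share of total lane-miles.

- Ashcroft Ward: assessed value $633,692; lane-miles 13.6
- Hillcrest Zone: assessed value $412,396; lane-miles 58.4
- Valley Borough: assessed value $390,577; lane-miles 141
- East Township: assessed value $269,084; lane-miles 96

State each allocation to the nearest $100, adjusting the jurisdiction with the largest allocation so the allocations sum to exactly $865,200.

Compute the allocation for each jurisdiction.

Totals — assessed value 1,705,749, lane-miles 309.
Blended shares (30% assessed value + 70% lane-miles): Ashcroft Ward 0.1423; Hillcrest Zone 0.2048; Valley Borough 0.3881; East Township 0.2648.
Proportional shares: Ashcroft Ward 123,083.49; Hillcrest Zone 177,217.37; Valley Borough 335,793.23; East Township 229,105.91.
After rounding ($100): Ashcroft Ward $123,100; Hillcrest Zone $177,200; Valley Borough $335,800; East Township $229,100. Sum = $865,200.
No rounding difference to absorb.

Ashcroft Ward: $123,100 | Hillcrest Zone: $177,200 | Valley Borough: $335,800 | East Township: $229,100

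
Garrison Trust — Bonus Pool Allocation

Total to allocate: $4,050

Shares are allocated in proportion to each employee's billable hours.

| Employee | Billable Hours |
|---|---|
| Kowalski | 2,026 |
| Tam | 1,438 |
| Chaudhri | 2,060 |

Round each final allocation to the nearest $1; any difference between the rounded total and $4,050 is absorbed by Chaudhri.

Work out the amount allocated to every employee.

Kowalski: $1,485 | Tam: $1,054 | Chaudhri: $1,511

Combined billable hours = 5,524.
Raw shares: Kowalski 2,026/5,524 × $4,050 = 1,485.39; Tam 1,438/5,524 × $4,050 = 1,054.29; Chaudhri 2,060/5,524 × $4,050 = 1,510.32.
After rounding ($1): Kowalski $1,485; Tam $1,054; Chaudhri $1,510. Sum = $4,049.
Difference $4,050 − $4,049 = +$1 applied to Chaudhri: Chaudhri becomes $1,511.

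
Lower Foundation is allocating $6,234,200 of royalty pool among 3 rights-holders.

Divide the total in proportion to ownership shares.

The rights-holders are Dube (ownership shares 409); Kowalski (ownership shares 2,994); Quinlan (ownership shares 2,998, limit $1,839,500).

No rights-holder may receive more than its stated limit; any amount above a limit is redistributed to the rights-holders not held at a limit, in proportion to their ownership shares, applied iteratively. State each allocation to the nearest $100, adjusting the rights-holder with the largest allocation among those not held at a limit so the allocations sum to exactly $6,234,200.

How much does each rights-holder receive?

Total ownership shares = 6,401.
Proportional shares (ignoring caps): Dube 398,342.10; Kowalski 2,915,981.07; Quinlan 2,919,876.83.
Capped: Quinlan ($1,839,500); residual $4,394,700 reallocated over remaining ownership shares 3,403.
Redistributed shares: Dube 528,190.51 → $528,200; Kowalski 3,866,509.49 → $3,866,500.

Dube: $528,200 · Kowalski: $3,866,500 · Quinlan: $1,839,500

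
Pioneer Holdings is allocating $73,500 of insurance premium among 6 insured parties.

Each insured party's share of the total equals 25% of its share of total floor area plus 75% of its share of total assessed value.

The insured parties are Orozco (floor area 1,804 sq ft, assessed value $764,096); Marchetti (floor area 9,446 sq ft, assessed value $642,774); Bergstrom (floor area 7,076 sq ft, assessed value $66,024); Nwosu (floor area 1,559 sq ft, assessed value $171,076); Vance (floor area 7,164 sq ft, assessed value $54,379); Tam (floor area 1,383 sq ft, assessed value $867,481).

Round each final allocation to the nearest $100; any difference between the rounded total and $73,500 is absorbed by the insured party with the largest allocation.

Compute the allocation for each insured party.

Orozco: $17,600 | Marchetti: $19,900 | Bergstrom: $6,000 | Nwosu: $4,700 | Vance: $5,800 | Tam: $19,500

Floor area total 28,432; assessed value total 2,565,830.
Combined weights (25% floor area + 75% assessed value): Orozco 0.2392; Marchetti 0.2709; Bergstrom 0.0815; Nwosu 0.0637; Vance 0.0789; Tam 0.2657.
Pro-rata amounts: Orozco 17,581.94; Marchetti 19,914.28; Bergstrom 5,991.55; Nwosu 4,682.99; Vance 5,798.24; Tam 19,531.00.
Rounded to nearest $100: Orozco $17,600; Marchetti $19,900; Bergstrom $6,000; Nwosu $4,700; Vance $5,800; Tam $19,500. Sum = $73,500.
Rounded total matches; no reconciliation needed.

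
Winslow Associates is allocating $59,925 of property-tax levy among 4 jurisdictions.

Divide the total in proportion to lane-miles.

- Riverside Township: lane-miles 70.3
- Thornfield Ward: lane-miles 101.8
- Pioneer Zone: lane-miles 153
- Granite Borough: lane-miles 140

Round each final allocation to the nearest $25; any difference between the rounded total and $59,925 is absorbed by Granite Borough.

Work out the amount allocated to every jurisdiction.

Total lane-miles = 465.1.
Raw shares: Riverside Township 70.3/465.1 × $59,925 = 9,057.68; Thornfield Ward 101.8/465.1 × $59,925 = 13,116.24; Pioneer Zone 153/465.1 × $59,925 = 19,713.02; Granite Borough 140/465.1 × $59,925 = 18,038.06.
At nearest $25: Riverside Township $9,050; Thornfield Ward $13,125; Pioneer Zone $19,725; Granite Borough $18,050. Sum = $59,950.
Difference $59,925 − $59,950 = −$25 applied to Granite Borough: Granite Borough becomes $18,025.

Riverside Township: $9,050 | Thornfield Ward: $13,125 | Pioneer Zone: $19,725 | Granite Borough: $18,025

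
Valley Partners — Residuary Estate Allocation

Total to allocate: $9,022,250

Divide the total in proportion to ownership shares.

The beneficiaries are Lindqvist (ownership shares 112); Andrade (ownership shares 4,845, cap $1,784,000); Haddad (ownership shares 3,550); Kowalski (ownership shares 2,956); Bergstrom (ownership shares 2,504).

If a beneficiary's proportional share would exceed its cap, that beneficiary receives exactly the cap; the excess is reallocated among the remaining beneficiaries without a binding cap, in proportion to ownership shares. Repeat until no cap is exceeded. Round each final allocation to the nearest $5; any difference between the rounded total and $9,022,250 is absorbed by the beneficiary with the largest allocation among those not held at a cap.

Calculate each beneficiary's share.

Combined ownership shares = 13,967.
Proportional shares (ignoring caps): Lindqvist 72,348.54; Andrade 3,129,720.14; Haddad 2,293,190.20; Kowalski 1,909,484.57; Bergstrom 1,617,506.55.
Held at cap: Andrade ($1,784,000); balance $7,238,250 reallocated over remaining ownership shares 9,122.
Shares after redistribution: Lindqvist 88,871.30 → $88,870; Haddad 2,816,902.82 → $2,816,905; Kowalski 2,345,567.53 → $2,345,570; Bergstrom 1,986,908.35 → $1,986,910.
Rounding difference −$5 applied to Haddad → $2,816,900.

Lindqvist: $88,870 | Andrade: $1,784,000 | Haddad: $2,816,900 | Kowalski: $2,345,570 | Bergstrom: $1,986,910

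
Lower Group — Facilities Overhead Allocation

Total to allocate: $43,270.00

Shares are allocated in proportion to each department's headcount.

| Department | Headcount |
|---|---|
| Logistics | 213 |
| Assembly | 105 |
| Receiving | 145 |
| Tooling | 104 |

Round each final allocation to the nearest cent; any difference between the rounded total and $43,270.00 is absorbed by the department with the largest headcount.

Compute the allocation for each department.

Total headcount = 213 + 105 + 145 + 104 = 567.
Unrounded shares: Logistics 16,254.8677; Assembly 8,012.9630; Receiving 11,065.5203; Tooling 7,936.6490.
Rounded to nearest cent: Logistics $16,254.87; Assembly $8,012.96; Receiving $11,065.52; Tooling $7,936.65. Sum = $43,270.00.
Sum already equals the total — no adjustment.

Logistics: $16,254.87 | Assembly: $8,012.96 | Receiving: $11,065.52 | Tooling: $7,936.65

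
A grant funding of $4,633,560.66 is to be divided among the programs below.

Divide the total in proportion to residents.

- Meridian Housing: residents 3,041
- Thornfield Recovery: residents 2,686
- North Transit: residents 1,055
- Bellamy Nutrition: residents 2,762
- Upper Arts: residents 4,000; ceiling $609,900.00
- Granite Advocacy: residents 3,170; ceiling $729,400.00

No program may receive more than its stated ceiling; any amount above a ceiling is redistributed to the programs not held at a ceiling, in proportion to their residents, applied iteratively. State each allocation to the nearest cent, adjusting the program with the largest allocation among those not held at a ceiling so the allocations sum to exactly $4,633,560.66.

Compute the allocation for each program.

Sum of residents: 16,714.
Unconstrained shares: Meridian Housing 843,045.2296; Thornfield Recovery 744,629.8871; North Transit 292,473.7643; Bellamy Nutrition 765,699.0872; Upper Arts 1,108,905.2674; Granite Advocacy 878,807.4244.
Held at cap: Upper Arts ($609,900.00), Granite Advocacy ($729,400.00); remaining pool $3,294,260.66 reallocated over remaining residents 9,544.
Shares after redistribution: Meridian Housing 1,049,648.6449 → $1,049,648.64; Thornfield Recovery 927,114.8505 → $927,114.85; North Transit 364,149.7272 → $364,149.73; Bellamy Nutrition 953,347.4374 → $953,347.44.

Meridian Housing: $1,049,648.64 | Thornfield Recovery: $927,114.85 | North Transit: $364,149.73 | Bellamy Nutrition: $953,347.44 | Upper Arts: $609,900.00 | Granite Advocacy: $729,400.00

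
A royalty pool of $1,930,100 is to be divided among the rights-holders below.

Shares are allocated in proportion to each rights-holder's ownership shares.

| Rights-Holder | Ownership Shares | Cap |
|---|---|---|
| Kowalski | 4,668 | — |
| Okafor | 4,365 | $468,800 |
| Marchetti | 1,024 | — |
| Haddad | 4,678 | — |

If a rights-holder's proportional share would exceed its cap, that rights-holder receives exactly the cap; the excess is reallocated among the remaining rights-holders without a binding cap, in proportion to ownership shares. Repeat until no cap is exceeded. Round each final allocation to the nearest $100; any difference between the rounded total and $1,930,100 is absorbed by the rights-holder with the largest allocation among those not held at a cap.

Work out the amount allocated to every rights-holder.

Total ownership shares = 14,735.
Proportional shares (ignoring caps): Kowalski 611,449.39; Okafor 571,760.20; Marchetti 134,131.14; Haddad 612,759.27.
Cap binds for Okafor ($468,800); balance $1,461,300 reallocated over remaining ownership shares 10,370.
Redistributed shares: Kowalski 657,796.37 → $657,800; Marchetti 144,298.09 → $144,300; Haddad 659,205.54 → $659,200.

Kowalski: $657,800; Okafor: $468,800; Marchetti: $144,300; Haddad: $659,200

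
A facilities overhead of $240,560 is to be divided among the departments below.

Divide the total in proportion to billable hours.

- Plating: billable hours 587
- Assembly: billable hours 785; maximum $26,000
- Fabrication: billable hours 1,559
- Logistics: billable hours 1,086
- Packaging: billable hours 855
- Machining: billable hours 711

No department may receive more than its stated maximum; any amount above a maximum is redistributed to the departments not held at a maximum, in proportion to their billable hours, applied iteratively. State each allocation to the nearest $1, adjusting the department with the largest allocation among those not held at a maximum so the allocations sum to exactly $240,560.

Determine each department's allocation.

Plating: $26,250 | Assembly: $26,000 | Fabrication: $69,717 | Logistics: $48,564 | Packaging: $38,234 | Machining: $31,795

Billable hours total: 5,583.
Proportional shares (ignoring caps): Plating 25,292.62; Assembly 33,824.04; Fabrication 67,174.11; Logistics 46,793.51; Packaging 36,840.19; Machining 30,635.53.
Cap binds for Assembly ($26,000); remaining pool $214,560 reallocated over remaining billable hours 4,798.
Redistributed shares: Plating 26,249.84 → $26,250; Fabrication 69,716.35 → $69,716; Logistics 48,564.44 → $48,564; Packaging 38,234.43 → $38,234; Machining 31,794.95 → $31,795.
Rounding difference +$1 applied to Fabrication → $69,717.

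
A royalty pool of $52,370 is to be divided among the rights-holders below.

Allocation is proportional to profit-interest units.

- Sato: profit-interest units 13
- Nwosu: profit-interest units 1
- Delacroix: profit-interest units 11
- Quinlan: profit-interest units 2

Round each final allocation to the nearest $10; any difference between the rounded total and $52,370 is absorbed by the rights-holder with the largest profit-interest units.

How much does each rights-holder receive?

Sum of profit-interest units: 27.
Unrounded shares: Sato 13/27 × $52,370 = 25,215.19; Nwosu 1/27 × $52,370 = 1,939.63; Delacroix 11/27 × $52,370 = 21,335.93; Quinlan 2/27 × $52,370 = 3,879.26.
At nearest $10: Sato $25,220; Nwosu $1,940; Delacroix $21,340; Quinlan $3,880. Sum = $52,380.
Difference $52,370 − $52,380 = −$10 applied to largest profit-interest units (Sato): Sato becomes $25,210.

Sato: $25,210 | Nwosu: $1,940 | Delacroix: $21,340 | Quinlan: $3,880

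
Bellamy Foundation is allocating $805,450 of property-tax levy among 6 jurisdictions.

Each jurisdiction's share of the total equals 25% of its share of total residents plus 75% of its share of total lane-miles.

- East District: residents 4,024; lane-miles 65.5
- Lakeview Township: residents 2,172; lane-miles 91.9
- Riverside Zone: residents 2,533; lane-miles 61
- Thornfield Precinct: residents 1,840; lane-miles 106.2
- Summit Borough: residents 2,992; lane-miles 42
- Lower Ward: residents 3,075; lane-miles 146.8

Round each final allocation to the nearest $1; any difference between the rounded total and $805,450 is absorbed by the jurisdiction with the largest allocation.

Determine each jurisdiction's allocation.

East District: $125,777 | Lakeview Township: $134,423 | Riverside Zone: $102,435 | Thornfield Precinct: $147,231 | Summit Borough: $85,634 | Lower Ward: $209,950

Residents total 16,636; lane-miles total 513.4.
Composite weights (25% residents + 75% lane-miles): East District 0.1562; Lakeview Township 0.1669; Riverside Zone 0.1272; Thornfield Precinct 0.1828; Summit Borough 0.1063; Lower Ward 0.2607.
Raw shares: East District 125,776.57; Lakeview Township 134,423.24; Riverside Zone 102,434.59; Thornfield Precinct 147,230.68; Summit Borough 85,634.15; Lower Ward 209,950.77.
Rounded to nearest $1: East District $125,777; Lakeview Township $134,423; Riverside Zone $102,435; Thornfield Precinct $147,231; Summit Borough $85,634; Lower Ward $209,951. Sum = $805,451.
Difference $805,450 − $805,451 = −$1 applied to largest allocation (Lower Ward): Lower Ward becomes $209,950.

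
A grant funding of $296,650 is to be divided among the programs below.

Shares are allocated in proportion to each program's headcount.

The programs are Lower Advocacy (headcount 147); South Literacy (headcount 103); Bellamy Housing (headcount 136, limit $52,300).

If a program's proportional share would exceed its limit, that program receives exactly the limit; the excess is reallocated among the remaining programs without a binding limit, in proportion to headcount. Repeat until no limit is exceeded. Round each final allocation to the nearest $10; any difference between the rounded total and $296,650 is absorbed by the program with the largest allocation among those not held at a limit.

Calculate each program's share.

Lower Advocacy: $143,680; South Literacy: $100,670; Bellamy Housing: $52,300

Headcount total: 386.
Proportional shares (ignoring caps): Lower Advocacy 112,972.93; South Literacy 79,157.90; Bellamy Housing 104,519.17.
Capped: Bellamy Housing ($52,300); remaining pool $244,350 reallocated over remaining headcount 250.
Remaining shares: Lower Advocacy 143,677.80 → $143,680; South Literacy 100,672.20 → $100,670.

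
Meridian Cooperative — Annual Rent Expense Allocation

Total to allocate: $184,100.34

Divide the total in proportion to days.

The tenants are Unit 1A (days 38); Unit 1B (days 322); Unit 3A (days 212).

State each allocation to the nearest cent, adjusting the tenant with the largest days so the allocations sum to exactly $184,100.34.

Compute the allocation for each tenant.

Unit 1A: $12,230.44 | Unit 1B: $103,636.91 | Unit 3A: $68,232.99

Combined days = 38 + 322 + 212 = 572.
Raw shares: Unit 1A 12,230.4422; Unit 1B 103,636.9047; Unit 3A 68,232.9931.
Rounded to nearest cent: Unit 1A $12,230.44; Unit 1B $103,636.90; Unit 3A $68,232.99. Sum = $184,100.33.
Difference $184,100.34 − $184,100.33 = +$0.01 applied to largest days (Unit 1B): Unit 1B becomes $103,636.91.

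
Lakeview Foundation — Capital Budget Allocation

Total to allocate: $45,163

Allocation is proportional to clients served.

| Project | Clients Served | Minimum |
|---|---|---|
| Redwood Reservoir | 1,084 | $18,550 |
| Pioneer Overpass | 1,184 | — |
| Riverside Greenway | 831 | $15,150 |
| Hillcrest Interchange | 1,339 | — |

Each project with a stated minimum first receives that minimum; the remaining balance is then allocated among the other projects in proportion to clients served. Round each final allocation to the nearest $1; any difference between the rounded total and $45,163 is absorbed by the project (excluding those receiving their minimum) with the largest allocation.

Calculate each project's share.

Redwood Reservoir: $18,550 · Pioneer Overpass: $5,379 · Riverside Greenway: $15,150 · Hillcrest Interchange: $6,084

Fund the minimums — Redwood Reservoir $18,550; Riverside Greenway $15,150. Balance $11,463.
Balance split over remaining clients served 2,523: Pioneer Overpass 5,379.39 → $5,379; Hillcrest Interchange 6,083.61 → $6,084.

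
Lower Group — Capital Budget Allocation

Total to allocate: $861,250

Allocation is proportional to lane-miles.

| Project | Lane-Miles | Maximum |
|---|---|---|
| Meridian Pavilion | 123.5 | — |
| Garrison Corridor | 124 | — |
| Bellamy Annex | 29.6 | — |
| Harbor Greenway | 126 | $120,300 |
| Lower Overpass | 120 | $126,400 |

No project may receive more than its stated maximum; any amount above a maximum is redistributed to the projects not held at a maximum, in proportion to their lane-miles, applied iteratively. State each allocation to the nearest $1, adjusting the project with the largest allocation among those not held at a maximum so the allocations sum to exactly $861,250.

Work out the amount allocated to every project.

Meridian Pavilion: $273,897 · Garrison Corridor: $275,006 · Bellamy Annex: $65,647 · Harbor Greenway: $120,300 · Lower Overpass: $126,400

Lane-miles total: 523.1.
Pro-rata shares before constraints: Meridian Pavilion 203,334.69; Garrison Corridor 204,157.90; Bellamy Annex 48,734.47; Harbor Greenway 207,450.77; Lower Overpass 197,572.17.
Held at cap: Harbor Greenway ($120,300), Lower Overpass ($126,400); residual $614,550 reallocated over remaining lane-miles 277.1.
Remaining shares: Meridian Pavilion 273,897.24 → $273,897; Garrison Corridor 275,006.13 → $275,006; Bellamy Annex 65,646.63 → $65,647.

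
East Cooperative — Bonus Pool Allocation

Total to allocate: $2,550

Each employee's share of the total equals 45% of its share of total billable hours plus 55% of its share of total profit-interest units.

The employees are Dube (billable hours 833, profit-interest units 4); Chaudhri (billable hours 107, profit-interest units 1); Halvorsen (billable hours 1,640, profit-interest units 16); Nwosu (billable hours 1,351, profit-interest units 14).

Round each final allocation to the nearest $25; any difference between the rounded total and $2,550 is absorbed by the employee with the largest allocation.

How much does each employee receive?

Totals — billable hours 3,931, profit-interest units 35.
Blended shares (45% billable hours + 55% profit-interest units): Dube 0.1582; Chaudhri 0.0280; Halvorsen 0.4392; Nwosu 0.3747.
Raw shares: Dube 403.45; Chaudhri 71.31; Halvorsen 1,119.88; Nwosu 955.37.
Rounded to nearest $25: Dube $400; Chaudhri $75; Halvorsen $1,125; Nwosu $950. Sum = $2,550.
No rounding difference to absorb.

Dube: $400 | Chaudhri: $75 | Halvorsen: $1,125 | Nwosu: $950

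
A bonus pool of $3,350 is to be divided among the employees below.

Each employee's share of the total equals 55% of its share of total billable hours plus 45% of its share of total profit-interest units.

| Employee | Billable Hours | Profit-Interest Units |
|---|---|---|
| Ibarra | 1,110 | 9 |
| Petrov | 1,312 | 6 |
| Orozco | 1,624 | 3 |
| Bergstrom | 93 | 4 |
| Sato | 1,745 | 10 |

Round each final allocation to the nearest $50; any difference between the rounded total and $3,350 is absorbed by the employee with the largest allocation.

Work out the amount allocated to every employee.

Billable hours total 5,884; profit-interest units total 32.
Composite weights (55% billable hours + 45% profit-interest units): Ibarra 0.2303; Petrov 0.2070; Orozco 0.1940; Bergstrom 0.0649; Sato 0.3037.
Unrounded shares: Ibarra 771.57; Petrov 693.49; Orozco 649.86; Bergstrom 217.56; Sato 1,017.52.
After rounding ($50): Ibarra $750; Petrov $700; Orozco $650; Bergstrom $200; Sato $1,000. Sum = $3,300.
Difference $3,350 − $3,300 = +$50 applied to largest allocation (Sato): Sato becomes $1,050.

Ibarra: $750 · Petrov: $700 · Orozco: $650 · Bergstrom: $200 · Sato: $1,050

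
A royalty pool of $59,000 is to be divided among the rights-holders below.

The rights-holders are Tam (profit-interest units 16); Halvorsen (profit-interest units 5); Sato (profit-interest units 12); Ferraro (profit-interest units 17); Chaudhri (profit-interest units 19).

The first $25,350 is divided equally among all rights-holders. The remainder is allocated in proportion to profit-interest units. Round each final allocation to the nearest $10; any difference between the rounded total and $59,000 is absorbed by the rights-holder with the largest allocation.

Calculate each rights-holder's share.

Tam: $12,870; Halvorsen: $7,510; Sato: $10,920; Ferraro: $13,360; Chaudhri: $14,340

Equal tier: $25,350 ÷ 5 = $5,070 apiece.
Remainder $33,650 by profit-interest units (total 69): Tam 7,802.90 → $7,800; Halvorsen 2,438.41 → $2,440; Sato 5,852.17 → $5,850; Ferraro 8,290.58 → $8,290; Chaudhri 9,265.94 → $9,270.
Totals: Tam $5,070 + $7,800 = $12,870; Halvorsen $5,070 + $2,440 = $7,510; Sato $5,070 + $5,850 = $10,920; Ferraro $5,070 + $8,290 = $13,360; Chaudhri $5,070 + $9,270 = $14,340.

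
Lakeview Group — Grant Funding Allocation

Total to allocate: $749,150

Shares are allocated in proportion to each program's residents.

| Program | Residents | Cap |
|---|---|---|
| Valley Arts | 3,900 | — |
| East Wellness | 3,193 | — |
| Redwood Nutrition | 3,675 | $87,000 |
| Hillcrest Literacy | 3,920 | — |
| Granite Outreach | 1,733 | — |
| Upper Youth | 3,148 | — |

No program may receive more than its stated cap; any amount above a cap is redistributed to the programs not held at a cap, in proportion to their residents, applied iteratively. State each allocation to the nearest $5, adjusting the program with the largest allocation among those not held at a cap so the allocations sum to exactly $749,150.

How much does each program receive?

Sum of residents: 19,569.
Pro-rata shares before constraints: Valley Arts 149,301.70; East Wellness 122,235.98; Redwood Nutrition 140,688.14; Hillcrest Literacy 150,067.35; Granite Outreach 66,343.55; Upper Youth 120,513.27.
Cap binds for Redwood Nutrition ($87,000); residual $662,150 reallocated over remaining residents 15,894.
Remaining shares: Valley Arts 162,475.46 → $162,475; East Wellness 133,021.58 → $133,020; Hillcrest Literacy 163,308.67 → $163,310; Granite Outreach 72,197.43 → $72,195; Upper Youth 131,146.86 → $131,145.
Rounding difference +$5 applied to Hillcrest Literacy → $163,315.

Valley Arts: $162,475 | East Wellness: $133,020 | Redwood Nutrition: $87,000 | Hillcrest Literacy: $163,315 | Granite Outreach: $72,195 | Upper Youth: $131,145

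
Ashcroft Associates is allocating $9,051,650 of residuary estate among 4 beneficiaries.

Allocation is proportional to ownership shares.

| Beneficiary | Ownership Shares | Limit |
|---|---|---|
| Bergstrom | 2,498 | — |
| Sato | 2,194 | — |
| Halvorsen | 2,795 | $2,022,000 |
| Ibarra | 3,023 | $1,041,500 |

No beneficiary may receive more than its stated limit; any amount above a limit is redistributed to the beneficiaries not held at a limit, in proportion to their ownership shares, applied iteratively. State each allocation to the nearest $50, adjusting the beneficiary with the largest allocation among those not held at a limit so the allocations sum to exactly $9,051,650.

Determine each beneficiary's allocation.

Bergstrom: $3,188,050 | Sato: $2,800,100 | Halvorsen: $2,022,000 | Ibarra: $1,041,500

Ownership shares total: 10,510.
Unconstrained shares: Bergstrom 2,151,381.70; Sato 1,889,564.23; Halvorsen 2,407,170.48; Ibarra 2,603,533.58.
Held at cap: Halvorsen ($2,022,000), Ibarra ($1,041,500); residual $5,988,150 reallocated over remaining ownership shares 4,692.
Shares after redistribution: Bergstrom 3,188,064.51 → $3,188,050; Sato 2,800,085.49 → $2,800,100.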